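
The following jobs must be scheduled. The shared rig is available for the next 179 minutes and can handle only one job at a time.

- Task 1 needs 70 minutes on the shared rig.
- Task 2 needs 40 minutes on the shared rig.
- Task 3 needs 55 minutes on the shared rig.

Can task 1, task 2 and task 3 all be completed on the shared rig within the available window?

Yes

Running back to back, the jobs need 70 + 40 + 55 = 165 minutes on the shared rig.
Since 165 ≤ 179, they fit within the window.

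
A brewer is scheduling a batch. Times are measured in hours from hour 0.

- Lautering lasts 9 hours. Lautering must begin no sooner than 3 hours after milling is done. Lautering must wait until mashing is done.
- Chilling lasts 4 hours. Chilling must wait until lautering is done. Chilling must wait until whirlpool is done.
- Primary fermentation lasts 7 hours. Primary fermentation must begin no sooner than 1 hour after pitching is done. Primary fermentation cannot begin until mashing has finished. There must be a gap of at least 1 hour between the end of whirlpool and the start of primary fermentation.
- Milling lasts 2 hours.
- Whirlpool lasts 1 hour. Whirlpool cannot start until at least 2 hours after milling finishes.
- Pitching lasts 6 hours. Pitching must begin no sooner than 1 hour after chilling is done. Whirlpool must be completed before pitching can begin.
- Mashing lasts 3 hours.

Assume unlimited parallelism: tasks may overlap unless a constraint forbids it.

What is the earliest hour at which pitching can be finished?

Mashing has no prerequisites, so it starts at hour 0 and finishes at hour 3.
Milling can start immediately at hour 0; it finishes at hour 2.
Whirlpool cannot begin until milling (finishes hour 2, plus 2-hour gap → hour 4). It runs from hour 4 to 4 + 1 = hour 5.
Lautering has to wait for milling (finishes hour 2, plus 3-hour gap → hour 5); mashing (finishes hour 3). The latest of these is hour 5, so lautering runs hour 5 to 5 + 9 = hour 14.
Chilling has to wait for lautering (finishes hour 14); whirlpool (finishes hour 5). The latest of these is hour 14, so chilling runs hour 14 to 14 + 4 = hour 18.
For pitching: chilling (finishes hour 18, plus 1-hour gap → hour 19); whirlpool (finishes hour 5). Taking the maximum gives a start of hour 19, and it finishes at 19 + 6 = hour 25.

25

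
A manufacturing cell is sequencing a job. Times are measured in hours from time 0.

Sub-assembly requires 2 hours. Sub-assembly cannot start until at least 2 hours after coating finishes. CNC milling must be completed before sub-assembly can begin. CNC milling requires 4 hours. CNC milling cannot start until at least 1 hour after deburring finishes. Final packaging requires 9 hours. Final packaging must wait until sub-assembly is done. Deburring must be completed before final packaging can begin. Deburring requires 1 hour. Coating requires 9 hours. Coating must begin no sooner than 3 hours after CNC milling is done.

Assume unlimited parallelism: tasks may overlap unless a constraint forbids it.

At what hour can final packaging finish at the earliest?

31

Deburring has no prerequisites, so it starts at hour 0 and finishes at hour 1.
CNC milling waits on deburring (finishes hour 1, plus 1-hour gap → hour 2), so it starts at hour 2 and finishes at 2 + 4 = hour 6.
After CNC milling (finishes hour 6, plus 3-hour gap → hour 9), coating can start at hour 9 and finishes at hour 18.
Sub-assembly cannot start until coating (finishes hour 18, plus 2-hour gap → hour 20); CNC milling (finishes hour 6). The controlling bound is hour 20, so sub-assembly finishes at 20 + 2 = hour 22.
Final packaging cannot start until sub-assembly (finishes hour 22); deburring (finishes hour 1). The controlling bound is hour 22, so final packaging finishes at 22 + 9 = hour 31.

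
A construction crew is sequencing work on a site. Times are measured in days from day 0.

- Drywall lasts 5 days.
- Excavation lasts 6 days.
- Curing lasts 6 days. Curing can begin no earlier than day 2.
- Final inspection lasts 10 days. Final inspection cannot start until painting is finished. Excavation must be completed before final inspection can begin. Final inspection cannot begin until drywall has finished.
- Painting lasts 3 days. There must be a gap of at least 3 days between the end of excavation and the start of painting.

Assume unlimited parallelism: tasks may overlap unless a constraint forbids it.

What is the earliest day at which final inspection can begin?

12

Drywall can start immediately at day 0; it finishes at day 5.
Nothing blocks excavation, so it runs from day 0 to day 6.
Painting cannot begin until excavation (finishes day 6, plus 3-day gap → day 9). It runs from day 9 to 9 + 3 = day 12.
Final inspection waits on painting (finishes day 12); excavation (finishes day 6); drywall (finishes day 5). The latest of these is day 12, which is the earliest final inspection can start.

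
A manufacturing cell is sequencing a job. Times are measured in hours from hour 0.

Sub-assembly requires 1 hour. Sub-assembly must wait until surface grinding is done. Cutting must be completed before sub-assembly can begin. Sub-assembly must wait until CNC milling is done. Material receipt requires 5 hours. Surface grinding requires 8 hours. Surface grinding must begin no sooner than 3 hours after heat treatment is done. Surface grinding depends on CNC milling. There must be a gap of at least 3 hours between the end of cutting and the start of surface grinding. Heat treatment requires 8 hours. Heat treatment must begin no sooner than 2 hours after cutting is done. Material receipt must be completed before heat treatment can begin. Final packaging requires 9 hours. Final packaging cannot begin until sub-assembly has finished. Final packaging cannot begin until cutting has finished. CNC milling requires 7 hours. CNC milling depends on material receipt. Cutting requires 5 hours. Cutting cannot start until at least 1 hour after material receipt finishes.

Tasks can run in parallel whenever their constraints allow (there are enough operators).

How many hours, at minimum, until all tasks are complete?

42

Material receipt has no prerequisites, so it starts at hour 0 and finishes at hour 5.
CNC milling cannot begin until material receipt (finishes hour 5). It runs from hour 5 to 5 + 7 = hour 12.
Cutting waits on material receipt (finishes hour 5, plus 1-hour gap → hour 6), so it starts at hour 6 and finishes at 6 + 5 = hour 11.
For heat treatment: cutting (finishes hour 11, plus 2-hour gap → hour 13); material receipt (finishes hour 5). Taking the maximum gives a start of hour 13, and it finishes at 13 + 8 = hour 21.
Surface grinding has to wait for heat treatment (finishes hour 21, plus 3-hour gap → hour 24); CNC milling (finishes hour 12); cutting (finishes hour 11, plus 3-hour gap → hour 14). The latest of these is hour 24, so surface grinding runs hour 24 to 24 + 8 = hour 32.
Sub-assembly cannot start until surface grinding (finishes hour 32); cutting (finishes hour 11); CNC milling (finishes hour 12). The controlling bound is hour 32, so sub-assembly finishes at 32 + 1 = hour 33.
Final packaging needs all of sub-assembly (finishes hour 33); cutting (finishes hour 11). That puts its earliest start at hour 33; it finishes at 33 + 9 = hour 42.
All tasks are finished once the last one completes. Finish times: Material receipt at 5, Cutting at 11, CNC milling at 12, Heat treatment at 21, Surface grinding at 32, Sub-assembly at 33, Final packaging at 42. The latest is hour 42.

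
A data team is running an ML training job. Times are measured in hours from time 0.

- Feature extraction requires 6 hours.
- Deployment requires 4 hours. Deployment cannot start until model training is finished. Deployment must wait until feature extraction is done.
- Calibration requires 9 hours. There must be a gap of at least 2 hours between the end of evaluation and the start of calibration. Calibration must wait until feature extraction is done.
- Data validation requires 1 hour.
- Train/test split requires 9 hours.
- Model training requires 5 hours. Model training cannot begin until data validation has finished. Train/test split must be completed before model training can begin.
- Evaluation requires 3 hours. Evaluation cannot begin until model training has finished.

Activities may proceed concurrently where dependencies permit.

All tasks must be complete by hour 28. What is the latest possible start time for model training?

9

Calibration must finish by hour 28; it takes 9 hours, so it must start by 28 − 9 = hour 19.
Evaluation feeds into calibration (must start by hour 19, minus 2-hour gap → hour 17); so evaluation must finish by hour 17 and therefore start by hour 14.
Deployment has no dependents, so it just needs to finish by hour 28. Starting by 28 − 4 = hour 24 achieves that.
Model training has several dependents: evaluation (must start by hour 14); deployment (must start by hour 24). The earliest of those limits is hour 14, so model training must start by 14 − 5 = hour 9.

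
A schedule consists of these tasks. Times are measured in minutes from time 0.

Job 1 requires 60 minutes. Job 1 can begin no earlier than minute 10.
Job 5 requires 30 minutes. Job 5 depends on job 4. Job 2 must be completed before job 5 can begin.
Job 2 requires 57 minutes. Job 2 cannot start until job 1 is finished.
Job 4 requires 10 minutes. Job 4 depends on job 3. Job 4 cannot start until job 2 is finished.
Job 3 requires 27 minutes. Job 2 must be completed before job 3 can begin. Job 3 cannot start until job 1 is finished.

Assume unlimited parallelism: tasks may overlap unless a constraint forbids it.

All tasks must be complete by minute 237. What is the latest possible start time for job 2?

To finish by minute 237, job 5 (duration 30) must start no later than minute 207.
Since job 5 (must start by minute 207) depends on it, job 4 must finish by minute 207. Backing off its 10-minute duration gives a latest start of minute 197.
Since job 4 (must start by minute 197) depends on it, job 3 must finish by minute 197. Backing off its 27-minute duration gives a latest start of minute 170.
Job 2 feeds job 3 (must start by minute 170); job 4 (must start by minute 197); job 5 (must start by minute 207). Taking the minimum, job 2 must finish by minute 170 and start by 170 − 57 = minute 113.

113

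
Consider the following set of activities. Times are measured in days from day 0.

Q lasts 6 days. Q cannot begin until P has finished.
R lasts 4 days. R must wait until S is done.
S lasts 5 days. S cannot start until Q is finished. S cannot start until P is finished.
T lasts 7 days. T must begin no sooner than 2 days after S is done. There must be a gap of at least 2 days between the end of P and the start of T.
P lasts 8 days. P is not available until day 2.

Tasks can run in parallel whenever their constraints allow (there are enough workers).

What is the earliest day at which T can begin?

After its own release at day 2, P can start at day 2 and finishes at day 10.
After P (finishes day 10), Q can start at day 10 and finishes at day 16.
For S: Q (finishes day 16); P (finishes day 10). Taking the maximum gives a start of day 16, and it finishes at 16 + 5 = day 21.
T waits on S (finishes day 21, plus 2-day gap → day 23); P (finishes day 10, plus 2-day gap → day 12). The latest of these is day 23, which is the earliest T can start.

23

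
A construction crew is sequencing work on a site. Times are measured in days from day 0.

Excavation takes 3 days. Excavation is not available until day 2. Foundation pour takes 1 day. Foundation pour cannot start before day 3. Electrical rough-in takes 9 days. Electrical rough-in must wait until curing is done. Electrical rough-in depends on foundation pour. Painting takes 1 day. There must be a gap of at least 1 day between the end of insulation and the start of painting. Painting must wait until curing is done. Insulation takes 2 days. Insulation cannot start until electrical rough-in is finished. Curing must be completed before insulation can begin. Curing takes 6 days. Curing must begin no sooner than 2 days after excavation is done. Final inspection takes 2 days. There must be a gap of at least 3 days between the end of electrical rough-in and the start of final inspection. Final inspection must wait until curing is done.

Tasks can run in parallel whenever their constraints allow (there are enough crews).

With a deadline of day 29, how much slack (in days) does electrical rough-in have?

2

Foundation pour cannot begin until its own release at day 3. It runs from day 3 to 3 + 1 = day 4.
Excavation cannot begin until its own release at day 2. It runs from day 2 to 2 + 3 = day 5.
After excavation (finishes day 5, plus 2-day gap → day 7), curing can start at day 7 and finishes at day 13.
Electrical rough-in needs all of curing (finishes day 13); foundation pour (finishes day 4). That puts its earliest start at day 13; it finishes at 13 + 9 = day 22.

Working backward from the deadline:
Painting has no dependents, so it just needs to finish by day 29. Starting by 29 − 1 = day 28 achieves that.
Insulation must finish before painting (must start by day 28, minus 1-day gap → day 27). With a 2-day duration, insulation must start by 27 − 2 = day 25.
Nothing follows final inspection; the deadline of day 29 is its only limit. It must start by 29 − 2 = day 27.
Electrical rough-in feeds insulation (must start by day 25); final inspection (must start by day 27, minus 3-day gap → day 24). Taking the minimum, electrical rough-in must finish by day 24 and start by 24 − 9 = day 15.
So electrical rough-in can start as early as day 13 and as late as day 15, giving 15 − 13 = 2 days of slack.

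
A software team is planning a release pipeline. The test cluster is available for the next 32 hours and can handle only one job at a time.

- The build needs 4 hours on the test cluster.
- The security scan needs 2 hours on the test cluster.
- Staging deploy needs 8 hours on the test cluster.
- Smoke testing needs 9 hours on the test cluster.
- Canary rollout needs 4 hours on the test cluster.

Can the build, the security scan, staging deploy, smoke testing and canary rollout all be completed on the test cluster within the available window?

Running back to back, the jobs need 4 + 2 + 8 + 9 + 4 = 27 hours on the test cluster.
Since 27 ≤ 32, they fit within the window.

Yes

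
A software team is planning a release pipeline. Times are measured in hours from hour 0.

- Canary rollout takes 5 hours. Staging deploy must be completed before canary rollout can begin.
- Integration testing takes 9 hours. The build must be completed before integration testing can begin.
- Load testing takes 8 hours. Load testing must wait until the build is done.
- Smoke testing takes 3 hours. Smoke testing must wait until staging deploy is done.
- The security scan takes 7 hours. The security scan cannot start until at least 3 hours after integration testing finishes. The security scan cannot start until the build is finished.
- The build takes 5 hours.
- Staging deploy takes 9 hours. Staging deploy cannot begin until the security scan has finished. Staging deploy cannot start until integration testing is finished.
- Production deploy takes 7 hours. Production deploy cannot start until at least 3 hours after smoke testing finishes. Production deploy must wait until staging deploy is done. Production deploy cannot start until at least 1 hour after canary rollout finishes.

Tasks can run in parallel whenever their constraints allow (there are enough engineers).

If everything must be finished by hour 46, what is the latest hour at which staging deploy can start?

24

Production deploy must finish by hour 46; it takes 7 hours, so it must start by 46 − 7 = hour 39.
Since production deploy (must start by hour 39, minus 3-hour gap → hour 36) depends on it, smoke testing must finish by hour 36. Backing off its 3-hour duration gives a latest start of hour 33.
Canary rollout has to be done before production deploy (must start by hour 39, minus 1-hour gap → hour 38). That means finishing by hour 38, i.e. starting by 38 − 5 = hour 33.
For staging deploy: smoke testing (must start by hour 33); canary rollout (must start by hour 33); production deploy (must start by hour 39). The most restrictive is hour 33; with a 9-hour duration, staging deploy must start by hour 24.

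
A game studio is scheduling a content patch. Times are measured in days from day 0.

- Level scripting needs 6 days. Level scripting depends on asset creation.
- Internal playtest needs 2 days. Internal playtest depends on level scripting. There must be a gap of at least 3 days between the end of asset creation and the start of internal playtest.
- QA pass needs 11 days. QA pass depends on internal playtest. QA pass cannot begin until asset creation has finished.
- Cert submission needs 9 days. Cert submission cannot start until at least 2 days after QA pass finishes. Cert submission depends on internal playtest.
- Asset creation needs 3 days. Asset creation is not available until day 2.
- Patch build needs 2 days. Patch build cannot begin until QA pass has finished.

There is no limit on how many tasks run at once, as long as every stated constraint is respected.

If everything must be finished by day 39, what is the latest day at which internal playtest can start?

15

Nothing follows cert submission; the deadline of day 39 is its only limit. It must start by 39 − 9 = day 30.
Patch build has no dependents, so it just needs to finish by day 39. Starting by 39 − 2 = day 37 achieves that.
QA pass has several dependents: cert submission (must start by day 30, minus 2-day gap → day 28); patch build (must start by day 37). The earliest of those limits is day 28, so QA pass must start by 28 − 11 = day 17.
Internal playtest has several dependents: QA pass (must start by day 17); cert submission (must start by day 30). The earliest of those limits is day 17, so internal playtest must start by 17 − 2 = day 15.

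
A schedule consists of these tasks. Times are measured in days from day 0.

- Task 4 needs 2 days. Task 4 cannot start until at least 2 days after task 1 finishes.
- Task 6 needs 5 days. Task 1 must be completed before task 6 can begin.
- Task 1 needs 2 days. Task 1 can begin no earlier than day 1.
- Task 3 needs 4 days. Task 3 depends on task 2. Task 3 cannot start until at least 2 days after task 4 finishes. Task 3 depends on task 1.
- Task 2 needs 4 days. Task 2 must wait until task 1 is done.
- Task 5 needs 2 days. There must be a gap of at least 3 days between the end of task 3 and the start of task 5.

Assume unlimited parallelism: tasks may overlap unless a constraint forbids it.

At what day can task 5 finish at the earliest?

18

Task 1 waits on its own release at day 1, so it starts at day 1 and finishes at 1 + 2 = day 3.
Task 4 cannot begin until task 1 (finishes day 3, plus 2-day gap → day 5). It runs from day 5 to 5 + 2 = day 7.
After task 1 (finishes day 3), task 2 can start at day 3 and finishes at day 7.
For task 3: task 2 (finishes day 7); task 4 (finishes day 7, plus 2-day gap → day 9); task 1 (finishes day 3). Taking the maximum gives a start of day 9, and it finishes at 9 + 4 = day 13.
Task 5 cannot begin until task 3 (finishes day 13, plus 3-day gap → day 16). It runs from day 16 to 16 + 2 = day 18.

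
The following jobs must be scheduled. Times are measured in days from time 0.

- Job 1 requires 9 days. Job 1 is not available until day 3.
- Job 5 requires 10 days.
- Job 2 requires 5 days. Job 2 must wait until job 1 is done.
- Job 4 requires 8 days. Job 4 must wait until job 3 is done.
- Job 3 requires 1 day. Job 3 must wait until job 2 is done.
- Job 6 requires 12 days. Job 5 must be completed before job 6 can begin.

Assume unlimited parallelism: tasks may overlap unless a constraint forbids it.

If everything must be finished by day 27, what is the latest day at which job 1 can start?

Nothing follows job 4; the deadline of day 27 is its only limit. It must start by 27 − 8 = day 19.
Since job 4 (must start by day 19) depends on it, job 3 must finish by day 19. Backing off its 1-day duration gives a latest start of day 18.
Job 2 must finish before job 3 (must start by day 18). With a 5-day duration, job 2 must start by 18 − 5 = day 13.
Job 1 feeds into job 2 (must start by day 13); so job 1 must finish by day 13 and therefore start by day 4.

4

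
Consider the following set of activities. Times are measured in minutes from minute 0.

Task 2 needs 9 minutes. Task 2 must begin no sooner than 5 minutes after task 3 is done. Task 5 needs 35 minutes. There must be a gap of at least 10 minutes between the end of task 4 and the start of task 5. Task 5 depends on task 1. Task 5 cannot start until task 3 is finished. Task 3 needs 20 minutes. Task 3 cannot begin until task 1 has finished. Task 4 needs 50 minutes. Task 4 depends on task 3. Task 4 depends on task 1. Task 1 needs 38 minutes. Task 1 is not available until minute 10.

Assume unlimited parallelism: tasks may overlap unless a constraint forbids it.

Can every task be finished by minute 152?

Task 1 waits on its own release at minute 10, so it starts at minute 10 and finishes at 10 + 38 = minute 48.
After task 1 (finishes minute 48), task 3 can start at minute 48 and finishes at minute 68.
Task 4 cannot start until task 3 (finishes minute 68); task 1 (finishes minute 48). The controlling bound is minute 68, so task 4 finishes at 68 + 50 = minute 118.
Task 5 cannot start until task 4 (finishes minute 118, plus 10-minute gap → minute 128); task 1 (finishes minute 48); task 3 (finishes minute 68). The controlling bound is minute 128, so task 5 finishes at 128 + 35 = minute 163.
Task 2 waits on task 3 (finishes minute 68, plus 5-minute gap → minute 73), so it starts at minute 73 and finishes at 73 + 9 = minute 82.
The earliest everything can be done is minute 163, which is after the deadline of 152, so it is not possible.

No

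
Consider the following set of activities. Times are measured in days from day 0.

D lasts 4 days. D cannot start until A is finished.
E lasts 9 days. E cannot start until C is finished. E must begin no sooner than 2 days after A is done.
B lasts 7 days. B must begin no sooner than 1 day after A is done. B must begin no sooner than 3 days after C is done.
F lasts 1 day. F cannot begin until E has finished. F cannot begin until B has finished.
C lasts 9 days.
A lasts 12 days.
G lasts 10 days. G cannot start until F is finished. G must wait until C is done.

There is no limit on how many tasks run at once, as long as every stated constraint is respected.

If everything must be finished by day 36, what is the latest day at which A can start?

2

To finish by day 36, G (duration 10) must start no later than day 26.
F has to be done before G (must start by day 26). That means finishing by day 26, i.e. starting by 26 − 1 = day 25.
B has to be done before F (must start by day 25). That means finishing by day 25, i.e. starting by 25 − 7 = day 18.
D must finish by day 36; it takes 4 days, so it must start by 36 − 4 = day 32.
E feeds into F (must start by day 25); so E must finish by day 25 and therefore start by day 16.
A must finish in time for B (must start by day 18, minus 1-day gap → day 17); D (must start by day 32); E (must start by day 16, minus 2-day gap → day 14). The tightest is day 14, so A must start by 14 − 12 = day 2.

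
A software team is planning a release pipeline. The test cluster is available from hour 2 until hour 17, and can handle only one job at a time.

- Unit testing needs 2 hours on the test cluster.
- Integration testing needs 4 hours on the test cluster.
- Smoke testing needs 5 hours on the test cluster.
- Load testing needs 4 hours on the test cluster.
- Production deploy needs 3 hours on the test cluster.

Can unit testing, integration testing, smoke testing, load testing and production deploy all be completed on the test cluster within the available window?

No

The test cluster window is 17 − 2 = 15 hours.
Running back to back, the jobs need 2 + 4 + 5 + 4 + 3 = 18 hours on the test cluster.
Since 18 > 15, they cannot all fit.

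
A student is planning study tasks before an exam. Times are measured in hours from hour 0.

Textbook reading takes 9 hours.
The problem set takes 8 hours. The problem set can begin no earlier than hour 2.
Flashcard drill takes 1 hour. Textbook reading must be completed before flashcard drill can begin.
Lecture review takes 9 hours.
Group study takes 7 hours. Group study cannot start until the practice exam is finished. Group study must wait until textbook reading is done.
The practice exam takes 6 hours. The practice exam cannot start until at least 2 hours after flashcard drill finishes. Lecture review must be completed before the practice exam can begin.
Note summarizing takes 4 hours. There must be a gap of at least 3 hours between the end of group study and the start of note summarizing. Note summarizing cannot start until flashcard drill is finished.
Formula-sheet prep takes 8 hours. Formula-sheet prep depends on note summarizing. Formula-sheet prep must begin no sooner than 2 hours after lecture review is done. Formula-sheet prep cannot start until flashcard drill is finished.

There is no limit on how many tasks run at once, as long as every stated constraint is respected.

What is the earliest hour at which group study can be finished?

Lecture review can start immediately at hour 0; it finishes at hour 9.
Textbook reading has no prerequisites, so it starts at hour 0 and finishes at hour 9.
Flashcard drill waits on textbook reading (finishes hour 9), so it starts at hour 9 and finishes at 9 + 1 = hour 10.
For the practice exam: flashcard drill (finishes hour 10, plus 2-hour gap → hour 12); lecture review (finishes hour 9). Taking the maximum gives a start of hour 12, and it finishes at 12 + 6 = hour 18.
Group study needs all of the practice exam (finishes hour 18); textbook reading (finishes hour 9). That puts its earliest start at hour 18; it finishes at 18 + 7 = hour 25.

25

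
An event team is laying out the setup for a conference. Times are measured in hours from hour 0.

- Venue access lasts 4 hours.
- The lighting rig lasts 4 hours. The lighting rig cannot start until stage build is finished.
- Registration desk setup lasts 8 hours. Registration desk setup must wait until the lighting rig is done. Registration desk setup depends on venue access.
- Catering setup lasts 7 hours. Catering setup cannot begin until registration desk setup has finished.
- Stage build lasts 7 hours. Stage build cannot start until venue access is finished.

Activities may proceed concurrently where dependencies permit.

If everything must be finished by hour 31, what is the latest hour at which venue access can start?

1

Catering setup must finish by hour 31; it takes 7 hours, so it must start by 31 − 7 = hour 24.
Registration desk setup must finish before catering setup (must start by hour 24). With an 8-hour duration, registration desk setup must start by 24 − 8 = hour 16.
Since registration desk setup (must start by hour 16) depends on it, the lighting rig must finish by hour 16. Backing off its 4-hour duration gives a latest start of hour 12.
Stage build must finish before the lighting rig (must start by hour 12). With a 7-hour duration, stage build must start by 12 − 7 = hour 5.
Venue access feeds stage build (must start by hour 5); registration desk setup (must start by hour 16). Taking the minimum, venue access must finish by hour 5 and start by 5 − 4 = hour 1.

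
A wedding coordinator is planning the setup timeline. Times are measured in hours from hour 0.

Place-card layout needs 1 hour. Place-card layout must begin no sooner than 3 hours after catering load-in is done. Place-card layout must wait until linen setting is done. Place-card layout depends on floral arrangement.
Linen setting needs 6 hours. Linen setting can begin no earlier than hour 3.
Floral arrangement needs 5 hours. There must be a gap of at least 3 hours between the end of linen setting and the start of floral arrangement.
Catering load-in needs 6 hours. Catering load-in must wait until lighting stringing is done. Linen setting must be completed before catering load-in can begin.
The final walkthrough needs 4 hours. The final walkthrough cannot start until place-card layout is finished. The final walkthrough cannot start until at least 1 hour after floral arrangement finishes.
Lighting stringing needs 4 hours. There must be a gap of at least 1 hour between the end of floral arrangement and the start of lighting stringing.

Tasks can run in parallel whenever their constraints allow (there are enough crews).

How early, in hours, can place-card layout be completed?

Linen setting cannot begin until its own release at hour 3. It runs from hour 3 to 3 + 6 = hour 9.
After linen setting (finishes hour 9, plus 3-hour gap → hour 12), floral arrangement can start at hour 12 and finishes at hour 17.
Lighting stringing waits on floral arrangement (finishes hour 17, plus 1-hour gap → hour 18), so it starts at hour 18 and finishes at 18 + 4 = hour 22.
Catering load-in cannot start until lighting stringing (finishes hour 22); linen setting (finishes hour 9). The controlling bound is hour 22, so catering load-in finishes at 22 + 6 = hour 28.
Place-card layout needs all of catering load-in (finishes hour 28, plus 3-hour gap → hour 31); linen setting (finishes hour 9); floral arrangement (finishes hour 17). That puts its earliest start at hour 31; it finishes at 31 + 1 = hour 32.

32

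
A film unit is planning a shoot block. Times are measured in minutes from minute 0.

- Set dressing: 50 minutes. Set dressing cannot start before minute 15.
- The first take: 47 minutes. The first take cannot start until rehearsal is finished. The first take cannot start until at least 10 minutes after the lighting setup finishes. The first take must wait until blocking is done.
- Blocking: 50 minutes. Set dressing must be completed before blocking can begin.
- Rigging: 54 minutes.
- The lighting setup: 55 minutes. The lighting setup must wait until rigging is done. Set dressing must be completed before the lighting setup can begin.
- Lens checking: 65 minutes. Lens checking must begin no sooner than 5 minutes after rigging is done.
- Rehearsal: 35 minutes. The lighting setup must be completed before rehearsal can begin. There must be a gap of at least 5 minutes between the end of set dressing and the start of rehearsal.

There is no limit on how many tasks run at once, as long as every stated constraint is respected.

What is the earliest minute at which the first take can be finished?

After its own release at minute 15, set dressing can start at minute 15 and finishes at minute 65.
Blocking waits on set dressing (finishes minute 65), so it starts at minute 65 and finishes at 65 + 50 = minute 115.
Nothing blocks rigging, so it runs from minute 0 to minute 54.
The lighting setup needs all of rigging (finishes minute 54); set dressing (finishes minute 65). That puts its earliest start at minute 65; it finishes at 65 + 55 = minute 120.
Rehearsal cannot start until the lighting setup (finishes minute 120); set dressing (finishes minute 65, plus 5-minute gap → minute 70). The controlling bound is minute 120, so rehearsal finishes at 120 + 35 = minute 155.
The first take has to wait for rehearsal (finishes minute 155); the lighting setup (finishes minute 120, plus 10-minute gap → minute 130); blocking (finishes minute 115). The latest of these is minute 155, so the first take runs minute 155 to 155 + 47 = minute 202.

202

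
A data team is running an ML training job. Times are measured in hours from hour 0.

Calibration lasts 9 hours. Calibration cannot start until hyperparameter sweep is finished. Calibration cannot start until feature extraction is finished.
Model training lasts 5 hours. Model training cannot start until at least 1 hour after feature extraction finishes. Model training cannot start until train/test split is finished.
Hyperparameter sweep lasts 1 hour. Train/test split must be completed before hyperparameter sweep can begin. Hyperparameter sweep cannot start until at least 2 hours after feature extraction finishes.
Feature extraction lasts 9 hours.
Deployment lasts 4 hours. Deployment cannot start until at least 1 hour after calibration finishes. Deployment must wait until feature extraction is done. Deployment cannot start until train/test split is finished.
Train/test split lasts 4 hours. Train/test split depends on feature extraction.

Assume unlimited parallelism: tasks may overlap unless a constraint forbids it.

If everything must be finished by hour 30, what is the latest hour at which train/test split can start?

Deployment must finish by hour 30; it takes 4 hours, so it must start by 30 − 4 = hour 26.
Calibration feeds into deployment (must start by hour 26, minus 1-hour gap → hour 25); so calibration must finish by hour 25 and therefore start by hour 16.
Hyperparameter sweep must finish before calibration (must start by hour 16). With a 1-hour duration, hyperparameter sweep must start by 16 − 1 = hour 15.
To finish by hour 30, model training (duration 5) must start no later than hour 25.
Train/test split has several dependents: hyperparameter sweep (must start by hour 15); model training (must start by hour 25); deployment (must start by hour 26). The earliest of those limits is hour 15, so train/test split must start by 15 − 4 = hour 11.

11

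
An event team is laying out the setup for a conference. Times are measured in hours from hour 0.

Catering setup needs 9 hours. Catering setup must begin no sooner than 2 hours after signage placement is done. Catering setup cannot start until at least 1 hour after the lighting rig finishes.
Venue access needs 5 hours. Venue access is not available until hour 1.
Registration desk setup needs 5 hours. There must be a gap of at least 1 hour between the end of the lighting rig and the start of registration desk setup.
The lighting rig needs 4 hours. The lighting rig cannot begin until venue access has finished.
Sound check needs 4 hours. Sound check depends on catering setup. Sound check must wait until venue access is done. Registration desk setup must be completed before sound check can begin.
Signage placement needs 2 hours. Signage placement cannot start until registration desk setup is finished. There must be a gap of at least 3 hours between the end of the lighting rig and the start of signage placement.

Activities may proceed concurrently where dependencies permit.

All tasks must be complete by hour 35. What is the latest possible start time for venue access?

3

Nothing follows sound check; the deadline of hour 35 is its only limit. It must start by 35 − 4 = hour 31.
Catering setup feeds into sound check (must start by hour 31); so catering setup must finish by hour 31 and therefore start by hour 22.
Signage placement must finish before catering setup (must start by hour 22, minus 2-hour gap → hour 20). With a 2-hour duration, signage placement must start by 20 − 2 = hour 18.
For registration desk setup: signage placement (must start by hour 18); sound check (must start by hour 31). The most restrictive is hour 18; with a 5-hour duration, registration desk setup must start by hour 13.
The lighting rig must finish in time for registration desk setup (must start by hour 13, minus 1-hour gap → hour 12); signage placement (must start by hour 18, minus 3-hour gap → hour 15); catering setup (must start by hour 22, minus 1-hour gap → hour 21). The tightest is hour 12, so the lighting rig must start by 12 − 4 = hour 8.
For venue access: the lighting rig (must start by hour 8); sound check (must start by hour 31). The most restrictive is hour 8; with a 5-hour duration, venue access must start by hour 3.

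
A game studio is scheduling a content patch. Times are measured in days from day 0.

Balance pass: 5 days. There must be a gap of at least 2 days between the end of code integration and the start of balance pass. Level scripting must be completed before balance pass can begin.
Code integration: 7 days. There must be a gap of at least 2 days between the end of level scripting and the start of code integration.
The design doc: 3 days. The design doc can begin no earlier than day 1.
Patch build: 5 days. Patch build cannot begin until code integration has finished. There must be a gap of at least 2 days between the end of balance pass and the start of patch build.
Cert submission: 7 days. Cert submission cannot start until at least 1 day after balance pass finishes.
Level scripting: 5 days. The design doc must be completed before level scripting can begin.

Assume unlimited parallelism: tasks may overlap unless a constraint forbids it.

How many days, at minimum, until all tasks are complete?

After its own release at day 1, the design doc can start at day 1 and finishes at day 4.
After the design doc (finishes day 4), level scripting can start at day 4 and finishes at day 9.
Code integration waits on level scripting (finishes day 9, plus 2-day gap → day 11), so it starts at day 11 and finishes at 11 + 7 = day 18.
For balance pass: code integration (finishes day 18, plus 2-day gap → day 20); level scripting (finishes day 9). Taking the maximum gives a start of day 20, and it finishes at 20 + 5 = day 25.
Patch build has to wait for code integration (finishes day 18); balance pass (finishes day 25, plus 2-day gap → day 27). The latest of these is day 27, so patch build runs day 27 to 27 + 5 = day 32.
Cert submission waits on balance pass (finishes day 25, plus 1-day gap → day 26), so it starts at day 26 and finishes at 26 + 7 = day 33.
All tasks are finished once the last one completes. Finish times: The design doc at 4, Level scripting at 9, Code integration at 18, Balance pass at 25, Cert submission at 33, Patch build at 32. The latest is day 33.

33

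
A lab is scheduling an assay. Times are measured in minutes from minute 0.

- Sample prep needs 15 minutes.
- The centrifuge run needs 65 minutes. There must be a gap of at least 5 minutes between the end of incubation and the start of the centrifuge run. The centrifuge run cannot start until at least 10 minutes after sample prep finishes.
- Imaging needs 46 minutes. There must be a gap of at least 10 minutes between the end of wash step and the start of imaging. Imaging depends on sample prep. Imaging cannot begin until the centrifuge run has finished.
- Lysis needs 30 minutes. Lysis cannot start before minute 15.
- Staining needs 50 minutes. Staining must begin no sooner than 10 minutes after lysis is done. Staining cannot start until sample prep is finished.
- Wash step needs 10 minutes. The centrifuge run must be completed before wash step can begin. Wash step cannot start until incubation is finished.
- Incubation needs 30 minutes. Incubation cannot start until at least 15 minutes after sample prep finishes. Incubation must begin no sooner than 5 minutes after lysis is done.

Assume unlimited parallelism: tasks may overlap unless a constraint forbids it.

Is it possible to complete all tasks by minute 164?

Lysis waits on its own release at minute 15, so it starts at minute 15 and finishes at 15 + 30 = minute 45.
Nothing blocks sample prep, so it runs from minute 0 to minute 15.
For staining: lysis (finishes minute 45, plus 10-minute gap → minute 55); sample prep (finishes minute 15). Taking the maximum gives a start of minute 55, and it finishes at 55 + 50 = minute 105.
Incubation has to wait for sample prep (finishes minute 15, plus 15-minute gap → minute 30); lysis (finishes minute 45, plus 5-minute gap → minute 50). The latest of these is minute 50, so incubation runs minute 50 to 50 + 30 = minute 80.
The centrifuge run needs all of incubation (finishes minute 80, plus 5-minute gap → minute 85); sample prep (finishes minute 15, plus 10-minute gap → minute 25). That puts its earliest start at minute 85; it finishes at 85 + 65 = minute 150.
Wash step cannot start until the centrifuge run (finishes minute 150); incubation (finishes minute 80). The controlling bound is minute 150, so wash step finishes at 150 + 10 = minute 160.
Imaging has to wait for wash step (finishes minute 160, plus 10-minute gap → minute 170); sample prep (finishes minute 15); the centrifuge run (finishes minute 150). The latest of these is minute 170, so imaging runs minute 170 to 170 + 46 = minute 216.
The earliest everything can be done is minute 216, which is after the deadline of 164, so it is not possible.

No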